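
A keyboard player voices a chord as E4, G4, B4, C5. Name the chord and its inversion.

The distinct note names are E, G, B, C. Stacked in thirds they read C–E–G–B, which is a major seventh chord on C.
The lowest note is E, the third of the chord, so this is first inversion (figured bass 6/5).

C major seventh, first inversion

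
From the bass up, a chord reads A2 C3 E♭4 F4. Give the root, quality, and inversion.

F dominant seventh, first inversion

The distinct note names are A, C, Eb, F. Stacked in thirds they read F–A–C–Eb, which is a dominant seventh chord on F.
A is the third of F dominant seventh; third in the bass means first inversion (figured bass 6/5).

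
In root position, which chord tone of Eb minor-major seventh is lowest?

The root of Eb minor-major seventh (Eb–Gb–Bb–D) is Eb; that is the bass in root position.

Eb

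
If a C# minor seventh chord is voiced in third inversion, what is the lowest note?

C# minor seventh is C#–E–G#–B. Third inversion places the seventh in the bass: B.

B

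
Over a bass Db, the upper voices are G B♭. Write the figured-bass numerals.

6/4

The notes Db, G, Bb stack in thirds as G–Bb–Db — a G diminished triad. The bass Db is the fifth, so this is second inversion: figured 6/4.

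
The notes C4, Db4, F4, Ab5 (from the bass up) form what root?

Db

The distinct letter names are C, Db, F, Ab. Arranged as a stack of thirds they read Db–F–Ab–C, so Db is the root (a Db major seventh chord).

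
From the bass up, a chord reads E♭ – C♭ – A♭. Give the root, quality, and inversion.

Ab minor, second inversion

The pitch classes Eb, Cb, Ab arrange in thirds as Ab–Cb–Eb: an Ab minor triad.
With the fifth (Eb) in the bass, the chord is in second inversion (figured bass 6/4).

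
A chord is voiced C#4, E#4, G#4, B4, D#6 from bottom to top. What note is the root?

C#

The distinct letter names are C#, E#, G#, B, D#. Arranged as a stack of thirds they read C#–E#–G#–B–D#, so C# is the root (a C# dominant ninth chord).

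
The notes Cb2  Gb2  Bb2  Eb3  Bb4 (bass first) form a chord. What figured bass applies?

7

The notes Cb, Gb, Bb, Eb stack in thirds as Cb–Eb–Gb–Bb — a Cb major seventh chord. The bass Cb is the root, so this is root position: figured 7.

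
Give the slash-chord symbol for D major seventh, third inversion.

Dmaj7/C#

Third inversion of D major seventh has the seventh (C#) in the bass. As a slash chord: Dmaj7/C#.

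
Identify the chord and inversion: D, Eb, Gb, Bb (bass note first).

Eb minor-major seventh, third inversion

Reducing to letter names: D, Eb, Gb, Bb. These stack in thirds as Eb–Gb–Bb–D — an Eb minor-major seventh chord.
The lowest note is D, the seventh of the chord, so this is third inversion (figured bass 4/2).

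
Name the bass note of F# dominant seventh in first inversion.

A#

F# dominant seventh is F#–A#–C#–E. First inversion places the third in the bass: A#.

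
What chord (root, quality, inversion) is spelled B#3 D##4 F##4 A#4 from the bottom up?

The distinct note names are B#, D##, F##, A#. Stacked in thirds they read B#–D##–F##–A#, which is a dominant seventh chord on B#.
B# is the root of B# dominant seventh; root in the bass means root position (figured bass 7).

B# dominant seventh, root position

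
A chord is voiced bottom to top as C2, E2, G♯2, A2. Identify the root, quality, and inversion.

A minor-major seventh, first inversion

The distinct note names are C, E, G#, A. Stacked in thirds they read A–C–E–G#, which is a minor-major seventh chord on A.
C is the third of A minor-major seventh; third in the bass means first inversion (figured bass 6/5).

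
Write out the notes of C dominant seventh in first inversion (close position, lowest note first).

E, G, Bb, C

The chord tones are C–E–G–Bb. With the third (E) lowest for first inversion: E, G, Bb, C.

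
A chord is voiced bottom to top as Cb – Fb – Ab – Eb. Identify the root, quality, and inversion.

Fb major seventh, second inversion

The distinct note names are Cb, Fb, Ab, Eb. Stacked in thirds they read Fb–Ab–Cb–Eb, which is a major seventh chord on Fb.
With the fifth (Cb) in the bass, the chord is in second inversion (figured bass 4/3).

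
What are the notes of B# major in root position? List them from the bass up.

B#, D##, F##

The chord tones are B#–D##–F##. With the root (B#) lowest for root position: B#, D##, F##.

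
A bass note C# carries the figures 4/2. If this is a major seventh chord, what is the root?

D

The figures 4/2 mean the seventh of the chord is in the bass. If C# is the seventh of a major seventh chord, the root is D (chord tones D–F#–A–C#).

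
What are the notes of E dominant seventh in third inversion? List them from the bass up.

D, E, G#, B

E dominant seventh is E–G#–B–D. Third inversion puts the seventh (D) in the bass, with the remaining tones above: D, E, G#, B.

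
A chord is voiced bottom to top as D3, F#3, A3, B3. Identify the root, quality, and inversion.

B minor seventh, first inversion

Reducing to letter names: D, F#, A, B. These stack in thirds as B–D–F#–A — a B minor seventh chord.
With the third (D) in the bass, the chord is in first inversion (figured bass 6/5).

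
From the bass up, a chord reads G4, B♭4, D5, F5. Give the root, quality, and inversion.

G minor seventh, root position

The pitch classes G, Bb, D, F arrange in thirds as G–Bb–D–F: a G minor seventh chord.
The lowest note is G, the root of the chord, so this is root position (figured bass 7).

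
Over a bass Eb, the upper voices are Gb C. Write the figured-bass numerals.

6

The notes Eb, Gb, C stack in thirds as C–Eb–Gb — a C diminished triad. The bass Eb is the third, so this is first inversion: figured 6.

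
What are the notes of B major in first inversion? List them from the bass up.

Spelling B major: B–D#–F#. In first inversion the third is bass, giving D#, F#, B from the bottom.

D#, F#, B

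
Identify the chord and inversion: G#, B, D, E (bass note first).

The distinct note names are G#, B, D, E. Stacked in thirds they read E–G#–B–D, which is a dominant seventh chord on E.
G# is the third of E dominant seventh; third in the bass means first inversion (figured bass 6/5).

E dominant seventh, first inversion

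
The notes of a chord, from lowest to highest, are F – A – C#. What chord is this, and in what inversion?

F augmented, root position

The pitch classes F, A, C# arrange in thirds as F–A–C#: an F augmented triad.
The lowest note is F, the root of the chord, so this is root position (figured bass 5/3).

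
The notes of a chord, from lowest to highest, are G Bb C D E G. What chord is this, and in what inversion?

C dominant ninth, second inversion

The distinct note names are G, Bb, C, D, E. Stacked in thirds they read C–E–G–Bb–D, which is a dominant ninth chord on C.
The lowest note is G, the fifth of the chord, so this is second inversion.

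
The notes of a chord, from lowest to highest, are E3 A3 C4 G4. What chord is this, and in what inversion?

The distinct note names are E, A, C, G. Stacked in thirds they read A–C–E–G, which is a minor seventh chord on A.
With the fifth (E) in the bass, the chord is in second inversion (figured bass 4/3).

A minor seventh, second inversion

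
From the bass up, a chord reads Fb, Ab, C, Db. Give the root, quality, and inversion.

Db minor-major seventh, first inversion

The distinct note names are Fb, Ab, C, Db. Stacked in thirds they read Db–Fb–Ab–C, which is a minor-major seventh chord on Db.
With the third (Fb) in the bass, the chord is in first inversion (figured bass 6/5).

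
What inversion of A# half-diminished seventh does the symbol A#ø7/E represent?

A#ø7/E means A# half-diminished seventh with E in the bass. E is the fifth of A# half-diminished seventh (A#–C#–E–G#), so this is second inversion.

second inversion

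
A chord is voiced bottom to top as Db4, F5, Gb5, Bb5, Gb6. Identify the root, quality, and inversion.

The pitch classes Db, F, Gb, Bb arrange in thirds as Gb–Bb–Db–F: a Gb major seventh chord.
With the fifth (Db) in the bass, the chord is in second inversion (figured bass 4/3).

Gb major seventh, second inversion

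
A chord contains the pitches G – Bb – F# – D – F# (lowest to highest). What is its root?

G, Bb, F#, D are the tones of a G minor-major seventh chord (G–Bb–D–F#), making G the root.

G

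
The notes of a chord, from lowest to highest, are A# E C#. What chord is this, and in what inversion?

The pitch classes A#, E, C# arrange in thirds as A#–C#–E: an A# diminished triad.
With the root (A#) in the bass, the chord is in root position (figured bass 5/3).

A# diminished, root position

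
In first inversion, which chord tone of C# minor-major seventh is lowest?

The third of C# minor-major seventh (C#–E–G#–B#) is E; that is the bass in first inversion.

E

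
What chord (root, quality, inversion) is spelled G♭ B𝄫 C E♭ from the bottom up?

The distinct note names are Gb, Bbb, C, Eb. Stacked in thirds they read C–Eb–Gb–Bbb, which is a diminished seventh chord on C.
With the fifth (Gb) in the bass, the chord is in second inversion (figured bass 4/3).

C diminished seventh, second inversion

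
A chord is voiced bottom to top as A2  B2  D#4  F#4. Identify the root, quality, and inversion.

B dominant seventh, third inversion

The distinct note names are A, B, D#, F#. Stacked in thirds they read B–D#–F#–A, which is a dominant seventh chord on B.
The lowest note is A, the seventh of the chord, so this is third inversion (figured bass 4/2).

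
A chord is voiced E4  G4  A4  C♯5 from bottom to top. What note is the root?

A

The distinct letter names are E, G, A, C#. Arranged as a stack of thirds they read A–C#–E–G, so A is the root (an A dominant seventh chord).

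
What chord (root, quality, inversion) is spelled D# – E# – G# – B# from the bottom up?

E# minor seventh, third inversion

The pitch classes D#, E#, G#, B# arrange in thirds as E#–G#–B#–D#: an E# minor seventh chord.
With the seventh (D#) in the bass, the chord is in third inversion (figured bass 4/2).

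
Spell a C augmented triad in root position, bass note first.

C, E, G#

The chord tones are C–E–G#. With the root (C) lowest for root position: C, E, G#.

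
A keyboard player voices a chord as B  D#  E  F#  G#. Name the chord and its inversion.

E major ninth, second inversion

Reducing to letter names: B, D#, E, F#, G#. These stack in thirds as E–G#–B–D#–F# — an E major ninth chord.
With the fifth (B) in the bass, the chord is in second inversion.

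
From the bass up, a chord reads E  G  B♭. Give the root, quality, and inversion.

E diminished, root position

Reducing to letter names: E, G, Bb. These stack in thirds as E–G–Bb — an E diminished triad.
The lowest note is E, the root of the chord, so this is root position (figured bass 5/3).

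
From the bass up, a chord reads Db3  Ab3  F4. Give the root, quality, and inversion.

Db major, root position

The distinct note names are Db, Ab, F. Stacked in thirds they read Db–F–Ab, which is a major triad on Db.
With the root (Db) in the bass, the chord is in root position (figured bass 5/3).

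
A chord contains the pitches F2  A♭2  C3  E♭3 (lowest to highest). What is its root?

F

The distinct letter names are F, Ab, C, Eb. Arranged as a stack of thirds they read F–Ab–C–Eb, so F is the root (an F minor seventh chord).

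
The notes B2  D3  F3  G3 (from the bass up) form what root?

G

B, D, F, G are the tones of a G dominant seventh chord (G–B–D–F), making G the root.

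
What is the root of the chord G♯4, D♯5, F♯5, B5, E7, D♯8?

G#, D#, F#, B, E are the tones of an E major ninth chord (E–G#–B–D#–F#), making E the root.

E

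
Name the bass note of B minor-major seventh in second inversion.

B minor-major seventh is B–D–F#–A#. Second inversion places the fifth in the bass: F#.

F#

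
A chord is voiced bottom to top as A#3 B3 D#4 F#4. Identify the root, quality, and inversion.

The distinct note names are A#, B, D#, F#. Stacked in thirds they read B–D#–F#–A#, which is a major seventh chord on B.
The lowest note is A#, the seventh of the chord, so this is third inversion (figured bass 4/2).

B major seventh, third inversion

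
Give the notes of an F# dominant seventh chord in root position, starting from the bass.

F#, A#, C#, E

Spelling F# dominant seventh: F#–A#–C#–E. In root position the root is bass, giving F#, A#, C#, E from the bottom.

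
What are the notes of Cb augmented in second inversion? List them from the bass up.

Cb augmented is Cb–Eb–G. Second inversion puts the fifth (G) in the bass, with the remaining tones above: G, Cb, Eb.

G, Cb, Eb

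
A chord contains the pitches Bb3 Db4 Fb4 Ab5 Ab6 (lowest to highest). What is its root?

Reordering Bb, Db, Fb, Ab into stacked thirds gives Bb–Db–Fb–Ab; the bottom of that stack, Bb, is the root.

Bb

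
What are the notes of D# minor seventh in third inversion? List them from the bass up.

C#, D#, F#, A#

D# minor seventh is D#–F#–A#–C#. Third inversion puts the seventh (C#) in the bass, with the remaining tones above: C#, D#, F#, A#.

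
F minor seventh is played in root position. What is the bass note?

F minor seventh is F–Ab–C–Eb. Root position places the root in the bass: F.

F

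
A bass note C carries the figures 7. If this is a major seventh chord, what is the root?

C

The figures 7 mean the root of the chord is in the bass. If C is the root of a major seventh chord, the root is C (chord tones C–E–G–B).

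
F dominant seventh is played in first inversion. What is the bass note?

In first inversion the third is lowest. For F dominant seventh (F–A–C–Eb) that is A.

A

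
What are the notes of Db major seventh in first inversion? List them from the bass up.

The chord tones are Db–F–Ab–C. With the third (F) lowest for first inversion: F, Ab, C, Db.

F, Ab, C, Db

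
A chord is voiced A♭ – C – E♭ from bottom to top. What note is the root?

Ab

Ab, C, Eb are the tones of an Ab major triad (Ab–C–Eb), making Ab the root.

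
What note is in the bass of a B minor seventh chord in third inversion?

A

In third inversion the seventh is lowest. For B minor seventh (B–D–F#–A) that is A.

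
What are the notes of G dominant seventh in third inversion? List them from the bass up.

F, G, B, D

The chord tones are G–B–D–F. With the seventh (F) lowest for third inversion: F, G, B, D.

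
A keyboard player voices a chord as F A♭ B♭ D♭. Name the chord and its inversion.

Bb minor seventh, second inversion

Reducing to letter names: F, Ab, Bb, Db. These stack in thirds as Bb–Db–F–Ab — a Bb minor seventh chord.
The lowest note is F, the fifth of the chord, so this is second inversion (figured bass 4/3).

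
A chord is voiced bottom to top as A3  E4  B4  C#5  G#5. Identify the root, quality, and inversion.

A major ninth, root position

The distinct note names are A, E, B, C#, G#. Stacked in thirds they read A–C#–E–G#–B, which is a major ninth chord on A.
With the root (A) in the bass, the chord is in root position.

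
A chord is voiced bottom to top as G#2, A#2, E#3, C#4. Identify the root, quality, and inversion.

Reducing to letter names: G#, A#, E#, C#. These stack in thirds as A#–C#–E#–G# — an A# minor seventh chord.
With the seventh (G#) in the bass, the chord is in third inversion (figured bass 4/2).

A# minor seventh, third inversion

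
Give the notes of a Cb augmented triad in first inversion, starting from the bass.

Spelling Cb augmented: Cb–Eb–G. In first inversion the third is bass, giving Eb, G, Cb from the bottom.

Eb, G, Cb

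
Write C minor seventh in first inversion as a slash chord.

Cm7/Eb

First inversion of C minor seventh has the third (Eb) in the bass. As a slash chord: Cm7/Eb.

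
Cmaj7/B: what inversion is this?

third inversion

Cmaj7/B means C major seventh with B in the bass. B is the seventh of C major seventh (C–E–G–B), so this is third inversion.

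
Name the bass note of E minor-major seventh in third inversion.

D#

The seventh of E minor-major seventh (E–G–B–D#) is D#; that is the bass in third inversion.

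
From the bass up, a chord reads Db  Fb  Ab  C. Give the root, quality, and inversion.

Db minor-major seventh, root position

Reducing to letter names: Db, Fb, Ab, C. These stack in thirds as Db–Fb–Ab–C — a Db minor-major seventh chord.
Db is the root of Db minor-major seventh; root in the bass means root position (figured bass 7).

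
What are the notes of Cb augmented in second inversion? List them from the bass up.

G, Cb, Eb

Cb augmented is Cb–Eb–G. Second inversion puts the fifth (G) in the bass, with the remaining tones above: G, Cb, Eb.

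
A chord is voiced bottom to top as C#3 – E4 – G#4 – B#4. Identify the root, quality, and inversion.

The pitch classes C#, E, G#, B# arrange in thirds as C#–E–G#–B#: a C# minor-major seventh chord.
C# is the root of C# minor-major seventh; root in the bass means root position (figured bass 7).

C# minor-major seventh, root position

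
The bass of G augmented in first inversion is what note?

G augmented is G–B–D#. First inversion places the third in the bass: B.

B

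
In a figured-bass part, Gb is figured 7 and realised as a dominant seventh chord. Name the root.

Gb

The figures 7 mean the root of the chord is in the bass. If Gb is the root of a dominant seventh chord, the root is Gb (chord tones Gb–Bb–Db–Fb).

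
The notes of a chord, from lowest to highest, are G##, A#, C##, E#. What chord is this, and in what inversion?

The distinct note names are G##, A#, C##, E#. Stacked in thirds they read A#–C##–E#–G##, which is a major seventh chord on A#.
The lowest note is G##, the seventh of the chord, so this is third inversion (figured bass 4/2).

A# major seventh, third inversion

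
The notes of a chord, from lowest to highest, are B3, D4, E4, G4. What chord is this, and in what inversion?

E minor seventh, second inversion

Reducing to letter names: B, D, E, G. These stack in thirds as E–G–B–D — an E minor seventh chord.
B is the fifth of E minor seventh; fifth in the bass means second inversion (figured bass 4/3).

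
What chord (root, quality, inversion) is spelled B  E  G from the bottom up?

E minor, second inversion

The pitch classes B, E, G arrange in thirds as E–G–B: an E minor triad.
With the fifth (B) in the bass, the chord is in second inversion (figured bass 6/4).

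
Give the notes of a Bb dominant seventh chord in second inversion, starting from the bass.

Spelling Bb dominant seventh: Bb–D–F–Ab. In second inversion the fifth is bass, giving F, Ab, Bb, D from the bottom.

F, Ab, Bb, D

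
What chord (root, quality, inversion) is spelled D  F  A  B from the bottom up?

B half-diminished seventh, first inversion

The pitch classes D, F, A, B arrange in thirds as B–D–F–A: a B half-diminished seventh chord.
With the third (D) in the bass, the chord is in first inversion (figured bass 6/5).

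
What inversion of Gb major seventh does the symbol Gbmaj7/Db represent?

second inversion

Gbmaj7/Db means Gb major seventh with Db in the bass. Db is the fifth of Gb major seventh (Gb–Bb–Db–F), so this is second inversion.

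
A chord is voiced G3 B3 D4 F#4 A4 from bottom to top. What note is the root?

The distinct letter names are G, B, D, F#, A. Arranged as a stack of thirds they read G–B–D–F#–A, so G is the root (a G major ninth chord).

G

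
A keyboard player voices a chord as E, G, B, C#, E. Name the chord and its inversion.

Reducing to letter names: E, G, B, C#. These stack in thirds as C#–E–G–B — a C# half-diminished seventh chord.
With the third (E) in the bass, the chord is in first inversion (figured bass 6/5).

C# half-diminished seventh, first inversion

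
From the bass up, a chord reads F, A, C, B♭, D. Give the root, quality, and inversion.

Reducing to letter names: F, A, C, Bb, D. These stack in thirds as Bb–D–F–A–C — a Bb major ninth chord.
The lowest note is F, the fifth of the chord, so this is second inversion.

Bb major ninth, second inversion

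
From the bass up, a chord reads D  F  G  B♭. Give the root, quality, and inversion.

Reducing to letter names: D, F, G, Bb. These stack in thirds as G–Bb–D–F — a G minor seventh chord.
The lowest note is D, the fifth of the chord, so this is second inversion (figured bass 4/3).

G minor seventh, second inversion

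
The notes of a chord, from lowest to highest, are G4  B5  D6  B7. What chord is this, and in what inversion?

G major, root position

The pitch classes G, B, D arrange in thirds as G–B–D: a G major triad.
G is the root of G major; root in the bass means root position (figured bass 5/3).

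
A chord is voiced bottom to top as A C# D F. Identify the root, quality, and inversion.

D minor-major seventh, second inversion

Reducing to letter names: A, C#, D, F. These stack in thirds as D–F–A–C# — a D minor-major seventh chord.
The lowest note is A, the fifth of the chord, so this is second inversion (figured bass 4/3).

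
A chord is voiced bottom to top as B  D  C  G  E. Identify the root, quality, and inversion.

C major ninth, third inversion

Reducing to letter names: B, D, C, G, E. These stack in thirds as C–E–G–B–D — a C major ninth chord.
The lowest note is B, the seventh of the chord, so this is third inversion.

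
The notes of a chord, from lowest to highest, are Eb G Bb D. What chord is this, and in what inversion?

Reducing to letter names: Eb, G, Bb, D. These stack in thirds as Eb–G–Bb–D — an Eb major seventh chord.
The lowest note is Eb, the root of the chord, so this is root position (figured bass 7).

Eb major seventh, root position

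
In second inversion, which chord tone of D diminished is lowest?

Ab

The fifth of D diminished (D–F–Ab) is Ab; that is the bass in second inversion.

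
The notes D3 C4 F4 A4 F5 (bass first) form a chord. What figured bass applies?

7

The notes D, C, F, A stack in thirds as D–F–A–C — a D minor seventh chord. The bass D is the root, so this is root position: figured 7.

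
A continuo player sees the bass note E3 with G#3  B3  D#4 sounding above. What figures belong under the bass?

7

The notes E, G#, B, D# stack in thirds as E–G#–B–D# — an E major seventh chord. The bass E is the root, so this is root position: figured 7.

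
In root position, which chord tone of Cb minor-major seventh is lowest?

Cb

Cb minor-major seventh is Cb–Ebb–Gb–Bb. Root position places the root in the bass: Cb.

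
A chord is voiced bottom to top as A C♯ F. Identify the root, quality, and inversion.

F augmented, first inversion

Reducing to letter names: A, C#, F. These stack in thirds as F–A–C# — an F augmented triad.
The lowest note is A, the third of the chord, so this is first inversion (figured bass 6).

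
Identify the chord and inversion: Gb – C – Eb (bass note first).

The distinct note names are Gb, C, Eb. Stacked in thirds they read C–Eb–Gb, which is a diminished triad on C.
Gb is the fifth of C diminished; fifth in the bass means second inversion (figured bass 6/4).

C diminished, second inversion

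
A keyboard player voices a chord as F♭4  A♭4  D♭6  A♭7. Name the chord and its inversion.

Db minor, first inversion

Reducing to letter names: Fb, Ab, Db. These stack in thirds as Db–Fb–Ab — a Db minor triad.
Fb is the third of Db minor; third in the bass means first inversion (figured bass 6).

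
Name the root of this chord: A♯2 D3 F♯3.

D

Reordering A#, D, F# into stacked thirds gives D–F#–A#; the bottom of that stack, D, is the root.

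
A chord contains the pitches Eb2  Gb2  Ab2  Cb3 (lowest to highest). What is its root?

Ab

Reordering Eb, Gb, Ab, Cb into stacked thirds gives Ab–Cb–Eb–Gb; the bottom of that stack, Ab, is the root.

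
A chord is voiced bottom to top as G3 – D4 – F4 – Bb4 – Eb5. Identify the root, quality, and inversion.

The distinct note names are G, D, F, Bb, Eb. Stacked in thirds they read Eb–G–Bb–D–F, which is a major ninth chord on Eb.
With the third (G) in the bass, the chord is in first inversion.

Eb major ninth, first inversion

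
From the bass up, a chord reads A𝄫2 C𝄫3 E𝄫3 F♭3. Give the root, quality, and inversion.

The distinct note names are Abb, Cbb, Ebb, Fb. Stacked in thirds they read Fb–Abb–Cbb–Ebb, which is a half-diminished seventh chord on Fb.
Abb is the third of Fb half-diminished seventh; third in the bass means first inversion (figured bass 6/5).

Fb half-diminished seventh, first inversion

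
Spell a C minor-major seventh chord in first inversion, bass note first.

Eb, G, B, C

Spelling C minor-major seventh: C–Eb–G–B. In first inversion the third is bass, giving Eb, G, B, C from the bottom.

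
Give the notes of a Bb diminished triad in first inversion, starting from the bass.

Db, Fb, Bb

Bb diminished is Bb–Db–Fb. First inversion puts the third (Db) in the bass, with the remaining tones above: Db, Fb, Bb.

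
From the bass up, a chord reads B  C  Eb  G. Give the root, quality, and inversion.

The distinct note names are B, C, Eb, G. Stacked in thirds they read C–Eb–G–B, which is a minor-major seventh chord on C.
With the seventh (B) in the bass, the chord is in third inversion (figured bass 4/2).

C minor-major seventh, third inversion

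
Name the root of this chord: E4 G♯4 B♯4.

E

E, G#, B# are the tones of an E augmented triad (E–G#–B#), making E the root.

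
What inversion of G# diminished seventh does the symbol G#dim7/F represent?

third inversion

G#dim7/F means G# diminished seventh with F in the bass. F is the seventh of G# diminished seventh (G#–B–D–F), so this is third inversion.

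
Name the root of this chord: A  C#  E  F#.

F#

Reordering A, C#, E, F# into stacked thirds gives F#–A–C#–E; the bottom of that stack, F#, is the root.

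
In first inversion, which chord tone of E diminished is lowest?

The third of E diminished (E–G–Bb) is G; that is the bass in first inversion.

G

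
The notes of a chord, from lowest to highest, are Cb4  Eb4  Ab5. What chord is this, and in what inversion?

Ab minor, first inversion

The pitch classes Cb, Eb, Ab arrange in thirds as Ab–Cb–Eb: an Ab minor triad.
The lowest note is Cb, the third of the chord, so this is first inversion (figured bass 6).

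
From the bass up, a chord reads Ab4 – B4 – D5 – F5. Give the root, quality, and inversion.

B diminished seventh, third inversion

The pitch classes Ab, B, D, F arrange in thirds as B–D–F–Ab: a B diminished seventh chord.
With the seventh (Ab) in the bass, the chord is in third inversion (figured bass 4/2).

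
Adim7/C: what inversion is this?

first inversion

Adim7/C means A diminished seventh with C in the bass. C is the third of A diminished seventh (A–C–Eb–Gb), so this is first inversion.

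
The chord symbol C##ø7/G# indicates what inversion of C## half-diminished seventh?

second inversion

C##ø7/G# means C## half-diminished seventh with G# in the bass. G# is the fifth of C## half-diminished seventh (C##–E#–G#–B#), so this is second inversion.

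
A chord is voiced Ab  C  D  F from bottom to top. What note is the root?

D

The distinct letter names are Ab, C, D, F. Arranged as a stack of thirds they read D–F–Ab–C, so D is the root (a D half-diminished seventh chord).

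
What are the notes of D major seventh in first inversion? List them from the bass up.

D major seventh is D–F#–A–C#. First inversion puts the third (F#) in the bass, with the remaining tones above: F#, A, C#, D.

F#, A, C#, D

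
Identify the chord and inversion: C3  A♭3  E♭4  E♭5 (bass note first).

The pitch classes C, Ab, Eb arrange in thirds as Ab–C–Eb: an Ab major triad.
With the third (C) in the bass, the chord is in first inversion (figured bass 6).

Ab major, first inversion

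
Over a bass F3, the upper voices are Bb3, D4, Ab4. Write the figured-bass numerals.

4/3

The notes F, Bb, D, Ab stack in thirds as Bb–D–F–Ab — a Bb dominant seventh chord. The bass F is the fifth, so this is second inversion: figured 4/3.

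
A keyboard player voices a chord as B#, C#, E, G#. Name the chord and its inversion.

C# minor-major seventh, third inversion

Reducing to letter names: B#, C#, E, G#. These stack in thirds as C#–E–G#–B# — a C# minor-major seventh chord.
The lowest note is B#, the seventh of the chord, so this is third inversion (figured bass 4/2).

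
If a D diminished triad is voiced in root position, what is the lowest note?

D

In root position the root is lowest. For D diminished (D–F–Ab) that is D.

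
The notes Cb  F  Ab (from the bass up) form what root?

F

The distinct letter names are Cb, F, Ab. Arranged as a stack of thirds they read F–Ab–Cb, so F is the root (an F diminished triad).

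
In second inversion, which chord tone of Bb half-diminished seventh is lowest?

Fb

The fifth of Bb half-diminished seventh (Bb–Db–Fb–Ab) is Fb; that is the bass in second inversion.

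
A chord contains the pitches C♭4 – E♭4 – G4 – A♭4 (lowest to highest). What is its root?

The distinct letter names are Cb, Eb, G, Ab. Arranged as a stack of thirds they read Ab–Cb–Eb–G, so Ab is the root (an Ab minor-major seventh chord).

Ab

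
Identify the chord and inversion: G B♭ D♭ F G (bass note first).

The distinct note names are G, Bb, Db, F. Stacked in thirds they read G–Bb–Db–F, which is a half-diminished seventh chord on G.
The lowest note is G, the root of the chord, so this is root position (figured bass 7).

G half-diminished seventh, root position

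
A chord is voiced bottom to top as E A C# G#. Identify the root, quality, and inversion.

A major seventh, second inversion

The distinct note names are E, A, C#, G#. Stacked in thirds they read A–C#–E–G#, which is a major seventh chord on A.
With the fifth (E) in the bass, the chord is in second inversion (figured bass 4/3).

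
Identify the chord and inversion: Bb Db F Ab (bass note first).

The distinct note names are Bb, Db, F, Ab. Stacked in thirds they read Bb–Db–F–Ab, which is a minor seventh chord on Bb.
With the root (Bb) in the bass, the chord is in root position (figured bass 7).

Bb minor seventh, root position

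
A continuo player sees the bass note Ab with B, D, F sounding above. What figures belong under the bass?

The notes Ab, B, D, F stack in thirds as B–D–F–Ab — a B diminished seventh chord. The bass Ab is the seventh, so this is third inversion: figured 4/2.

4/2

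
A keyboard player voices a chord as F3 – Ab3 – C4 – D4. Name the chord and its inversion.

The pitch classes F, Ab, C, D arrange in thirds as D–F–Ab–C: a D half-diminished seventh chord.
With the third (F) in the bass, the chord is in first inversion (figured bass 6/5).

D half-diminished seventh, first inversion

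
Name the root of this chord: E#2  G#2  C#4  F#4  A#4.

E#, G#, C#, F#, A# are the tones of an F# major ninth chord (F#–A#–C#–E#–G#), making F# the root.

F#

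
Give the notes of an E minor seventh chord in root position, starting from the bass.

E, G, B, D

E minor seventh is E–G–B–D. Root position puts the root (E) in the bass, with the remaining tones above: E, G, B, D.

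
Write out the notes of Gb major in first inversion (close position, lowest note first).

Bb, Db, Gb

Spelling Gb major: Gb–Bb–Db. In first inversion the third is bass, giving Bb, Db, Gb from the bottom.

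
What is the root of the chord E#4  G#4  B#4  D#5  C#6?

E#, G#, B#, D#, C# are the tones of a C# major ninth chord (C#–E#–G#–B#–D#), making C# the root.

C#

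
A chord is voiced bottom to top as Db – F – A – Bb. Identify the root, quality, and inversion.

The distinct note names are Db, F, A, Bb. Stacked in thirds they read Bb–Db–F–A, which is a minor-major seventh chord on Bb.
With the third (Db) in the bass, the chord is in first inversion (figured bass 6/5).

Bb minor-major seventh, first inversion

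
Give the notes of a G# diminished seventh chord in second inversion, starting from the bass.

D, F, G#, B

G# diminished seventh is G#–B–D–F. Second inversion puts the fifth (D) in the bass, with the remaining tones above: D, F, G#, B.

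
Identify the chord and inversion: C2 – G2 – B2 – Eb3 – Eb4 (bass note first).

Reducing to letter names: C, G, B, Eb. These stack in thirds as C–Eb–G–B — a C minor-major seventh chord.
C is the root of C minor-major seventh; root in the bass means root position (figured bass 7).

C minor-major seventh, root position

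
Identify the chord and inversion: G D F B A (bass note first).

The pitch classes G, D, F, B, A arrange in thirds as G–B–D–F–A: a G dominant ninth chord.
With the root (G) in the bass, the chord is in root position.

G dominant ninth, root position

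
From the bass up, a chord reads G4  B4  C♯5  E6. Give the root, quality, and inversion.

Reducing to letter names: G, B, C#, E. These stack in thirds as C#–E–G–B — a C# half-diminished seventh chord.
With the fifth (G) in the bass, the chord is in second inversion (figured bass 4/3).

C# half-diminished seventh, second inversion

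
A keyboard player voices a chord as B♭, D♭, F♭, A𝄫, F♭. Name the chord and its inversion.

Reducing to letter names: Bb, Db, Fb, Abb. These stack in thirds as Bb–Db–Fb–Abb — a Bb diminished seventh chord.
With the root (Bb) in the bass, the chord is in root position (figured bass 7).

Bb diminished seventh, root position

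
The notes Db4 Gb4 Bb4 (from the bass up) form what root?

Gb

Db, Gb, Bb are the tones of a Gb major triad (Gb–Bb–Db), making Gb the root.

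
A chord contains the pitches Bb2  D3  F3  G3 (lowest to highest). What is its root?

G

Bb, D, F, G are the tones of a G minor seventh chord (G–Bb–D–F), making G the root.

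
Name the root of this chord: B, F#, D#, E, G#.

E

Reordering B, F#, D#, E, G# into stacked thirds gives E–G#–B–D#–F#; the bottom of that stack, E, is the root.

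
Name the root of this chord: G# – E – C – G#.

C

G#, E, C are the tones of a C augmented triad (C–E–G#), making C the root.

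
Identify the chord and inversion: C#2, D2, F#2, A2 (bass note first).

The distinct note names are C#, D, F#, A. Stacked in thirds they read D–F#–A–C#, which is a major seventh chord on D.
C# is the seventh of D major seventh; seventh in the bass means third inversion (figured bass 4/2).

D major seventh, third inversion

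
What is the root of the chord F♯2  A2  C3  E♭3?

F#, A, C, Eb are the tones of an F# diminished seventh chord (F#–A–C–Eb), making F# the root.

F#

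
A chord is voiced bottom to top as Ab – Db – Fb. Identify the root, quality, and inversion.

Reducing to letter names: Ab, Db, Fb. These stack in thirds as Db–Fb–Ab — a Db minor triad.
Ab is the fifth of Db minor; fifth in the bass means second inversion (figured bass 6/4).

Db minor, second inversion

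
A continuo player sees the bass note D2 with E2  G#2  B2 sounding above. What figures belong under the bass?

4/2

The notes D, E, G#, B stack in thirds as E–G#–B–D — an E dominant seventh chord. The bass D is the seventh, so this is third inversion: figured 4/2.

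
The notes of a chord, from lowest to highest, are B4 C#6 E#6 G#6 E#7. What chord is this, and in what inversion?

C# dominant seventh, third inversion

Reducing to letter names: B, C#, E#, G#. These stack in thirds as C#–E#–G#–B — a C# dominant seventh chord.
The lowest note is B, the seventh of the chord, so this is third inversion (figured bass 4/2).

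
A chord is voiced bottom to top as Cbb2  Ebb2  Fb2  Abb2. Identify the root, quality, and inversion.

Fb half-diminished seventh, second inversion

Reducing to letter names: Cbb, Ebb, Fb, Abb. These stack in thirds as Fb–Abb–Cbb–Ebb — an Fb half-diminished seventh chord.
Cbb is the fifth of Fb half-diminished seventh; fifth in the bass means second inversion (figured bass 4/3).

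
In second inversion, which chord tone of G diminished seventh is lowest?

Db

The fifth of G diminished seventh (G–Bb–Db–Fb) is Db; that is the bass in second inversion.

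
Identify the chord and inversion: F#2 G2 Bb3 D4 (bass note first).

The distinct note names are F#, G, Bb, D. Stacked in thirds they read G–Bb–D–F#, which is a minor-major seventh chord on G.
With the seventh (F#) in the bass, the chord is in third inversion (figured bass 4/2).

G minor-major seventh, third inversion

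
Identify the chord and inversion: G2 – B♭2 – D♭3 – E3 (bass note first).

E diminished seventh, first inversion

The distinct note names are G, Bb, Db, E. Stacked in thirds they read E–G–Bb–Db, which is a diminished seventh chord on E.
G is the third of E diminished seventh; third in the bass means first inversion (figured bass 6/5).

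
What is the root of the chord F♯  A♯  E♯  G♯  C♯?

Reordering F#, A#, E#, G#, C# into stacked thirds gives F#–A#–C#–E#–G#; the bottom of that stack, F#, is the root.

F#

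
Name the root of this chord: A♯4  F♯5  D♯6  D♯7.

D#

A#, F#, D# are the tones of a D# minor triad (D#–F#–A#), making D# the root.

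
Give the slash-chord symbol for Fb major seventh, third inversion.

Third inversion of Fb major seventh has the seventh (Eb) in the bass. As a slash chord: Fbmaj7/Eb.

Fbmaj7/Eb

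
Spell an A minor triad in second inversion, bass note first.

The chord tones are A–C–E. With the fifth (E) lowest for second inversion: E, A, C.

E, A, C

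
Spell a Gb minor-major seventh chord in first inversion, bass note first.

Bbb, Db, F, Gb

Gb minor-major seventh is Gb–Bbb–Db–F. First inversion puts the third (Bbb) in the bass, with the remaining tones above: Bbb, Db, F, Gb.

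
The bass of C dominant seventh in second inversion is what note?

G

The fifth of C dominant seventh (C–E–G–Bb) is G; that is the bass in second inversion.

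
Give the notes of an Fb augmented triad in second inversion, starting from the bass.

Fb augmented is Fb–Ab–C. Second inversion puts the fifth (C) in the bass, with the remaining tones above: C, Fb, Ab.

C, Fb, Ab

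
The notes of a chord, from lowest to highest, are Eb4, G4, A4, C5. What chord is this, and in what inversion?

The distinct note names are Eb, G, A, C. Stacked in thirds they read A–C–Eb–G, which is a half-diminished seventh chord on A.
Eb is the fifth of A half-diminished seventh; fifth in the bass means second inversion (figured bass 4/3).

A half-diminished seventh, second inversion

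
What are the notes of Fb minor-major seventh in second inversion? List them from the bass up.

Cb, Eb, Fb, Abb

Spelling Fb minor-major seventh: Fb–Abb–Cb–Eb. In second inversion the fifth is bass, giving Cb, Eb, Fb, Abb from the bottom.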